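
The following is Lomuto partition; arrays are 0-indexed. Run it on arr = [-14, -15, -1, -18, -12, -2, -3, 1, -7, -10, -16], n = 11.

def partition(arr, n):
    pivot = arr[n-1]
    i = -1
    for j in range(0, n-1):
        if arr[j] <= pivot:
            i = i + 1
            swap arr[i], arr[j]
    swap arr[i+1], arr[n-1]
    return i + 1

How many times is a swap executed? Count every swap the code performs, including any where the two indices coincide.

pivot=-16, i=-1
j=0: -14>-16, skip
j=1: -15>-16, skip
j=2: -1>-16, skip
j=3: -18≤-16, i=0, swap(0,3) ⇒ [-18, -15, -1, -14, -12, -2, -3, 1, -7, -10, -16]
j=4: -12>-16, skip
j=5: -2>-16, skip
j=6: -3>-16, skip
j=7: 1>-16, skip
j=8: -7>-16, skip
j=9: -10>-16, skip
swap(1,10) ⇒ [-18, -16, -1, -14, -12, -2, -3, 1, -7, -10, -15]; return 1

2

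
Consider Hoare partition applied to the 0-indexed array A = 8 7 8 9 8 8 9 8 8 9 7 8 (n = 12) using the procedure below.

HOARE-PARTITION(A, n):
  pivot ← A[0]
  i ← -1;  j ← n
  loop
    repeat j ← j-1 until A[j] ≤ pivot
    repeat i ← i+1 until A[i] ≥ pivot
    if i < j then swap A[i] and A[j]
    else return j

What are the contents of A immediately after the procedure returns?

pivot=8
j stops at 11 (8), i stops at 0 (8); swap ⇒ 8 7 8 9 8 8 9 8 8 9 7 8
j stops at 10 (7), i stops at 2 (8); swap ⇒ 8 7 7 9 8 8 9 8 8 9 8 8
j stops at 8 (8), i stops at 3 (9); swap ⇒ 8 7 7 8 8 8 9 8 9 9 8 8
j stops at 7 (8), i stops at 4 (8); swap ⇒ 8 7 7 8 8 8 9 8 9 9 8 8
j stops at 5, i stops at 5; i≥j ⇒ return 5. A=8 7 7 8 8 8 9 8 9 9 8 8

8 7 7 8 8 8 9 8 9 9 8 8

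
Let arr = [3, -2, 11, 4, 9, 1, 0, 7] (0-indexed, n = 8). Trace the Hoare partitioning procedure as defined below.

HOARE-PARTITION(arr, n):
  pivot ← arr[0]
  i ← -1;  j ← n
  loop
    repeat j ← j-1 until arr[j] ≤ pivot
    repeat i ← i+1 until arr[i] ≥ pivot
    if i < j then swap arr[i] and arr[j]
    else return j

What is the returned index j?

pivot=3
j stops at 6 (0), i stops at 0 (3); swap ⇒ [0, -2, 11, 4, 9, 1, 3, 7]
j stops at 5 (1), i stops at 2 (11); swap ⇒ [0, -2, 1, 4, 9, 11, 3, 7]
j stops at 2, i stops at 3; i≥j ⇒ return 2. arr=[0, -2, 1, 4, 9, 11, 3, 7]

2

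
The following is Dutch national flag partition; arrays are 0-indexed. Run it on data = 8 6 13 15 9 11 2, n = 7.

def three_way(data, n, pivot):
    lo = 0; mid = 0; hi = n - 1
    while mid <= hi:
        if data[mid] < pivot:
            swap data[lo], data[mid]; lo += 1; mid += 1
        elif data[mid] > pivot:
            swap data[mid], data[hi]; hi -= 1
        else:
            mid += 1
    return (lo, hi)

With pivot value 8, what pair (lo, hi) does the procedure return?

(2, 2)

lo=0 mid=0 hi=6
8=8: mid=1
6<8: swap(0,1), lo=1 mid=2 ⇒ 6 8 13 15 9 11 2
13>8: swap(2,6), hi=5 ⇒ 6 8 2 15 9 11 13
2<8: swap(1,2), lo=2 mid=3 ⇒ 6 2 8 15 9 11 13
15>8: swap(3,5), hi=4 ⇒ 6 2 8 11 9 15 13
11>8: swap(3,4), hi=3 ⇒ 6 2 8 9 11 15 13
9>8: swap(3,3), hi=2 ⇒ 6 2 8 9 11 15 13
done. lo=2 hi=2; data=6 2 8 9 11 15 13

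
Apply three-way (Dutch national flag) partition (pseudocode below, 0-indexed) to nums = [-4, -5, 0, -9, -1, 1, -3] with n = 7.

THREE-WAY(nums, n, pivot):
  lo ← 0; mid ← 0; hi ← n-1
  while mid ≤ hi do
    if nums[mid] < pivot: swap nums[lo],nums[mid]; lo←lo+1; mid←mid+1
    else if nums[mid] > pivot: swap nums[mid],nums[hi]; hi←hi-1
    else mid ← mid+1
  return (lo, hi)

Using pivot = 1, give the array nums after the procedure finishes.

[-4, -5, 0, -9, -1, -3, 1]

lo=0 mid=0 hi=6
-4<1: swap(0,0), lo=1 mid=1 ⇒ [-4, -5, 0, -9, -1, 1, -3]
-5<1: swap(1,1), lo=2 mid=2 ⇒ [-4, -5, 0, -9, -1, 1, -3]
0<1: swap(2,2), lo=3 mid=3 ⇒ [-4, -5, 0, -9, -1, 1, -3]
-9<1: swap(3,3), lo=4 mid=4 ⇒ [-4, -5, 0, -9, -1, 1, -3]
-1<1: swap(4,4), lo=5 mid=5 ⇒ [-4, -5, 0, -9, -1, 1, -3]
1=1: mid=6
-3<1: swap(5,6), lo=6 mid=7 ⇒ [-4, -5, 0, -9, -1, -3, 1]
done. lo=6 hi=6; nums=[-4, -5, 0, -9, -1, -3, 1]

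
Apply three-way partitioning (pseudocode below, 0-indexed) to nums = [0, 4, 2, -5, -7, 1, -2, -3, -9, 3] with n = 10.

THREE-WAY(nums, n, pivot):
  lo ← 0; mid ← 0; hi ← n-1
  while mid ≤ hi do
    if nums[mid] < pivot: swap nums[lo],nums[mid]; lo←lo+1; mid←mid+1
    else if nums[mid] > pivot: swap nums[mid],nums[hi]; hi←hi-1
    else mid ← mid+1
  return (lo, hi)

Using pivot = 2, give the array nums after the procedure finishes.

[0, -9, -5, -7, 1, -2, -3, 2, 3, 4]

pivot = 2; lo=0, mid=0, hi=9
nums[mid]=0<2: swap nums[0],nums[0]; lo=1,mid=1 → [0, 4, 2, -5, -7, 1, -2, -3, -9, 3]
nums[mid]=4>2: swap nums[1],nums[9]; hi=8 → [0, 3, 2, -5, -7, 1, -2, -3, -9, 4]
nums[mid]=3>2: swap nums[1],nums[8]; hi=7 → [0, -9, 2, -5, -7, 1, -2, -3, 3, 4]
nums[mid]=-9<2: swap nums[1],nums[1]; lo=2,mid=2 → [0, -9, 2, -5, -7, 1, -2, -3, 3, 4]
nums[mid]=2=2: mid=3
nums[mid]=-5<2: swap nums[2],nums[3]; lo=3,mid=4 → [0, -9, -5, 2, -7, 1, -2, -3, 3, 4]
nums[mid]=-7<2: swap nums[3],nums[4]; lo=4,mid=5 → [0, -9, -5, -7, 2, 1, -2, -3, 3, 4]
nums[mid]=1<2: swap nums[4],nums[5]; lo=5,mid=6 → [0, -9, -5, -7, 1, 2, -2, -3, 3, 4]
nums[mid]=-2<2: swap nums[5],nums[6]; lo=6,mid=7 → [0, -9, -5, -7, 1, -2, 2, -3, 3, 4]
nums[mid]=-3<2: swap nums[6],nums[7]; lo=7,mid=8 → [0, -9, -5, -7, 1, -2, -3, 2, 3, 4]
end: lo=7, hi=7; nums = [0, -9, -5, -7, 1, -2, -3, 2, 3, 4]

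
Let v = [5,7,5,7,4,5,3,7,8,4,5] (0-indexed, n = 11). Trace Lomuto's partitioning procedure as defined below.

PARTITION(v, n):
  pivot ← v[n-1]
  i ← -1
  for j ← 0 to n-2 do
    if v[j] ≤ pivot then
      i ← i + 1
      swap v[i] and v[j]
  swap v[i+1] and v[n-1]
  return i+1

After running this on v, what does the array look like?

[5,5,4,5,3,4,5,7,8,7,7]

pivot=5, i=-1
j=0: 5≤5, i=0, swap(0,0) ⇒ [5,7,5,7,4,5,3,7,8,4,5]
j=1: 7>5, skip
j=2: 5≤5, i=1, swap(1,2) ⇒ [5,5,7,7,4,5,3,7,8,4,5]
j=3: 7>5, skip
j=4: 4≤5, i=2, swap(2,4) ⇒ [5,5,4,7,7,5,3,7,8,4,5]
j=5: 5≤5, i=3, swap(3,5) ⇒ [5,5,4,5,7,7,3,7,8,4,5]
j=6: 3≤5, i=4, swap(4,6) ⇒ [5,5,4,5,3,7,7,7,8,4,5]
j=7: 7>5, skip
j=8: 8>5, skip
j=9: 4≤5, i=5, swap(5,9) ⇒ [5,5,4,5,3,4,7,7,8,7,5]
swap(6,10) ⇒ [5,5,4,5,3,4,5,7,8,7,7]; return 6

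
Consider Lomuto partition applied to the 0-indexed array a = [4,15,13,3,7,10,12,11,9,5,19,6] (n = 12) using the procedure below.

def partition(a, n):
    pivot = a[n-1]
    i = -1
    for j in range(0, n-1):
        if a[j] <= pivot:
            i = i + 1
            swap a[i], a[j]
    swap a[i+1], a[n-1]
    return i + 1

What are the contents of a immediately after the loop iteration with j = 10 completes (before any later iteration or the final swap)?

[4,3,5,15,7,10,12,11,9,13,19,6]

pivot=6, i=-1
j=0: 4≤6, i=0, swap(0,0) ⇒ [4,15,13,3,7,10,12,11,9,5,19,6]
j=1: 15>6, skip
j=2: 13>6, skip
j=3: 3≤6, i=1, swap(1,3) ⇒ [4,3,13,15,7,10,12,11,9,5,19,6]
j=4: 7>6, skip
j=5: 10>6, skip
j=6: 12>6, skip
j=7: 11>6, skip
j=8: 9>6, skip
j=9: 5≤6, i=2, swap(2,9) ⇒ [4,3,5,15,7,10,12,11,9,13,19,6]
j=10: 19>6, skip
(after j=10) a = [4,3,5,15,7,10,12,11,9,13,19,6]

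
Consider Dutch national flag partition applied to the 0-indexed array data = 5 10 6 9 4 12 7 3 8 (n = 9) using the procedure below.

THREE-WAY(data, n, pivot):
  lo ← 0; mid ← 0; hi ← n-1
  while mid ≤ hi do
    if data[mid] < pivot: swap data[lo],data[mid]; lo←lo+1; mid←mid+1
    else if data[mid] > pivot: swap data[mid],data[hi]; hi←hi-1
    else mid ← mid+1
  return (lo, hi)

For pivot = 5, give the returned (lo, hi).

pivot = 5; lo=0, mid=0, hi=8
data[mid]=5=5: mid=1
data[mid]=10>5: swap data[1],data[8]; hi=7 → 5 8 6 9 4 12 7 3 10
data[mid]=8>5: swap data[1],data[7]; hi=6 → 5 3 6 9 4 12 7 8 10
data[mid]=3<5: swap data[0],data[1]; lo=1,mid=2 → 3 5 6 9 4 12 7 8 10
data[mid]=6>5: swap data[2],data[6]; hi=5 → 3 5 7 9 4 12 6 8 10
data[mid]=7>5: swap data[2],data[5]; hi=4 → 3 5 12 9 4 7 6 8 10
data[mid]=12>5: swap data[2],data[4]; hi=3 → 3 5 4 9 12 7 6 8 10
data[mid]=4<5: swap data[1],data[2]; lo=2,mid=3 → 3 4 5 9 12 7 6 8 10
data[mid]=9>5: swap data[3],data[3]; hi=2 → 3 4 5 9 12 7 6 8 10
end: lo=2, hi=2; data = 3 4 5 9 12 7 6 8 10

(2, 2)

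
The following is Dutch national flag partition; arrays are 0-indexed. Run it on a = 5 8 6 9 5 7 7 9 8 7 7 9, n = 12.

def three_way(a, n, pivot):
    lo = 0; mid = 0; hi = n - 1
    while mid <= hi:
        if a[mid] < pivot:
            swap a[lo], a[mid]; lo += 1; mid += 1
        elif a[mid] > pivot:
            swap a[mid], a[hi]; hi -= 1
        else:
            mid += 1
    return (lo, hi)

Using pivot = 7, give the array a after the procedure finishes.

5 6 5 7 7 7 7 8 9 9 9 8

lo=0 mid=0 hi=11
5<7: swap(0,0), lo=1 mid=1 ⇒ 5 8 6 9 5 7 7 9 8 7 7 9
8>7: swap(1,11), hi=10 ⇒ 5 9 6 9 5 7 7 9 8 7 7 8
9>7: swap(1,10), hi=9 ⇒ 5 7 6 9 5 7 7 9 8 7 9 8
7=7: mid=2
6<7: swap(1,2), lo=2 mid=3 ⇒ 5 6 7 9 5 7 7 9 8 7 9 8
9>7: swap(3,9), hi=8 ⇒ 5 6 7 7 5 7 7 9 8 9 9 8
7=7: mid=4
5<7: swap(2,4), lo=3 mid=5 ⇒ 5 6 5 7 7 7 7 9 8 9 9 8
7=7: mid=6
7=7: mid=7
9>7: swap(7,8), hi=7 ⇒ 5 6 5 7 7 7 7 8 9 9 9 8
8>7: swap(7,7), hi=6 ⇒ 5 6 5 7 7 7 7 8 9 9 9 8
done. lo=3 hi=6; a=5 6 5 7 7 7 7 8 9 9 9 8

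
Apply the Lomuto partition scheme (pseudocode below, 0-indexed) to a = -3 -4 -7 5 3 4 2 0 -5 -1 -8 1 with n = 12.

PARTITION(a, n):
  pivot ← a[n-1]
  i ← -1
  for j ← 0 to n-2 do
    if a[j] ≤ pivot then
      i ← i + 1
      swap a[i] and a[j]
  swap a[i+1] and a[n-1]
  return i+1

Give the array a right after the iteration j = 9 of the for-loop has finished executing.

pivot = a[11] = 1; i = -1
j=0: a[0]=-3 ≤ 1 → i=0, swap a[0],a[0] (no change) → -3 -4 -7 5 3 4 2 0 -5 -1 -8 1
j=1: a[1]=-4 ≤ 1 → i=1, swap a[1],a[1] (no change) → -3 -4 -7 5 3 4 2 0 -5 -1 -8 1
j=2: a[2]=-7 ≤ 1 → i=2, swap a[2],a[2] (no change) → -3 -4 -7 5 3 4 2 0 -5 -1 -8 1
j=3: a[3]=5 > 1 → no swap
j=4: a[4]=3 > 1 → no swap
j=5: a[5]=4 > 1 → no swap
j=6: a[6]=2 > 1 → no swap
j=7: a[7]=0 ≤ 1 → i=3, swap a[3],a[7] → -3 -4 -7 0 3 4 2 5 -5 -1 -8 1
j=8: a[8]=-5 ≤ 1 → i=4, swap a[4],a[8] → -3 -4 -7 0 -5 4 2 5 3 -1 -8 1
j=9: a[9]=-1 ≤ 1 → i=5, swap a[5],a[9] → -3 -4 -7 0 -5 -1 2 5 3 4 -8 1
(after j=9) a = -3 -4 -7 0 -5 -1 2 5 3 4 -8 1

-3 -4 -7 0 -5 -1 2 5 3 4 -8 1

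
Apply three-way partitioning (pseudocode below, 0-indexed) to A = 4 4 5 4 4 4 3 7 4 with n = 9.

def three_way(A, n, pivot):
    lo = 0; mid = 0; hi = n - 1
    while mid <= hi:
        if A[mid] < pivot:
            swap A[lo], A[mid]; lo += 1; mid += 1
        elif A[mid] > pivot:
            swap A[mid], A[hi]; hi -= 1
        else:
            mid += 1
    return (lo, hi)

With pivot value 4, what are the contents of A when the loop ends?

3 4 4 4 4 4 4 7 5

lo=0 mid=0 hi=8
4=4: mid=1
4=4: mid=2
5>4: swap(2,8), hi=7 ⇒ 4 4 4 4 4 4 3 7 5
4=4: mid=3
4=4: mid=4
4=4: mid=5
4=4: mid=6
3<4: swap(0,6), lo=1 mid=7 ⇒ 3 4 4 4 4 4 4 7 5
7>4: swap(7,7), hi=6 ⇒ 3 4 4 4 4 4 4 7 5
done. lo=1 hi=6; A=3 4 4 4 4 4 4 7 5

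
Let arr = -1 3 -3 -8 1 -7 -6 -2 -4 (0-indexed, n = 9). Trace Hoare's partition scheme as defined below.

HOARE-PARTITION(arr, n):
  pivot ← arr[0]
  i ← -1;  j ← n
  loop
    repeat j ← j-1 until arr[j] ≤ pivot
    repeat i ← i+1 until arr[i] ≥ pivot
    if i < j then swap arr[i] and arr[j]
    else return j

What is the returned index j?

pivot=-1
j stops at 8 (-4), i stops at 0 (-1); swap ⇒ -4 3 -3 -8 1 -7 -6 -2 -1
j stops at 7 (-2), i stops at 1 (3); swap ⇒ -4 -2 -3 -8 1 -7 -6 3 -1
j stops at 6 (-6), i stops at 4 (1); swap ⇒ -4 -2 -3 -8 -6 -7 1 3 -1
j stops at 5, i stops at 6; i≥j ⇒ return 5. arr=-4 -2 -3 -8 -6 -7 1 3 -1

5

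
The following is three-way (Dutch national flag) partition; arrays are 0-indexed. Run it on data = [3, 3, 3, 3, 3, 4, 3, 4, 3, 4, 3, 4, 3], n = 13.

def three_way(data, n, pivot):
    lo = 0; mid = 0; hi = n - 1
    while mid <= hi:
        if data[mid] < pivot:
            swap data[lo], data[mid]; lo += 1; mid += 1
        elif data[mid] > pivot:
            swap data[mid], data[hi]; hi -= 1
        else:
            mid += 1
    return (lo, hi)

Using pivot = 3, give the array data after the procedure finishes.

[3, 3, 3, 3, 3, 3, 3, 3, 3, 4, 4, 4, 4]

pivot = 3; lo=0, mid=0, hi=12
data[mid]=3=3: mid=1
data[mid]=3=3: mid=2
data[mid]=3=3: mid=3
data[mid]=3=3: mid=4
data[mid]=3=3: mid=5
data[mid]=4>3: swap data[5],data[12]; hi=11 → [3, 3, 3, 3, 3, 3, 3, 4, 3, 4, 3, 4, 4]
data[mid]=3=3: mid=6
data[mid]=3=3: mid=7
data[mid]=4>3: swap data[7],data[11]; hi=10 → [3, 3, 3, 3, 3, 3, 3, 4, 3, 4, 3, 4, 4]
data[mid]=4>3: swap data[7],data[10]; hi=9 → [3, 3, 3, 3, 3, 3, 3, 3, 3, 4, 4, 4, 4]
data[mid]=3=3: mid=8
data[mid]=3=3: mid=9
data[mid]=4>3: swap data[9],data[9]; hi=8 → [3, 3, 3, 3, 3, 3, 3, 3, 3, 4, 4, 4, 4]
end: lo=0, hi=8; data = [3, 3, 3, 3, 3, 3, 3, 3, 3, 4, 4, 4, 4]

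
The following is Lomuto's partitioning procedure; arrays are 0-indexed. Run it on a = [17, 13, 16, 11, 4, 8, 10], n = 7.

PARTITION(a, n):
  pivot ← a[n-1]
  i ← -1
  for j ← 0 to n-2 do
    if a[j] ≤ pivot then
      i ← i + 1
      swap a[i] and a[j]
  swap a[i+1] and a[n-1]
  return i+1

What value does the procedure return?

pivot = a[6] = 10; i = -1
j=0: a[0]=17 > 10 → no swap
j=1: a[1]=13 > 10 → no swap
j=2: a[2]=16 > 10 → no swap
j=3: a[3]=11 > 10 → no swap
j=4: a[4]=4 ≤ 10 → i=0, swap a[0],a[4] → [4, 13, 16, 11, 17, 8, 10]
j=5: a[5]=8 ≤ 10 → i=1, swap a[1],a[5] → [4, 8, 16, 11, 17, 13, 10]
final swap a[2],a[6] → [4, 8, 10, 11, 17, 13, 16]; return 2

2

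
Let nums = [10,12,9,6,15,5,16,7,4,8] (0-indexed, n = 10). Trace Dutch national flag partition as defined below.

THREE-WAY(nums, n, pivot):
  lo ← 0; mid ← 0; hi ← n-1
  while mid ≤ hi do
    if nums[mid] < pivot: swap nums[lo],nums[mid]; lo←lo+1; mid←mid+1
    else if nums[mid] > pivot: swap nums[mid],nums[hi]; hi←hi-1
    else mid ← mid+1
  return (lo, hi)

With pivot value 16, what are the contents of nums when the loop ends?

[10,12,9,6,15,5,7,4,8,16]

pivot = 16; lo=0, mid=0, hi=9
nums[mid]=10<16: swap nums[0],nums[0]; lo=1,mid=1 → [10,12,9,6,15,5,16,7,4,8]
nums[mid]=12<16: swap nums[1],nums[1]; lo=2,mid=2 → [10,12,9,6,15,5,16,7,4,8]
nums[mid]=9<16: swap nums[2],nums[2]; lo=3,mid=3 → [10,12,9,6,15,5,16,7,4,8]
nums[mid]=6<16: swap nums[3],nums[3]; lo=4,mid=4 → [10,12,9,6,15,5,16,7,4,8]
nums[mid]=15<16: swap nums[4],nums[4]; lo=5,mid=5 → [10,12,9,6,15,5,16,7,4,8]
nums[mid]=5<16: swap nums[5],nums[5]; lo=6,mid=6 → [10,12,9,6,15,5,16,7,4,8]
nums[mid]=16=16: mid=7
nums[mid]=7<16: swap nums[6],nums[7]; lo=7,mid=8 → [10,12,9,6,15,5,7,16,4,8]
nums[mid]=4<16: swap nums[7],nums[8]; lo=8,mid=9 → [10,12,9,6,15,5,7,4,16,8]
nums[mid]=8<16: swap nums[8],nums[9]; lo=9,mid=10 → [10,12,9,6,15,5,7,4,8,16]
end: lo=9, hi=9; nums = [10,12,9,6,15,5,7,4,8,16]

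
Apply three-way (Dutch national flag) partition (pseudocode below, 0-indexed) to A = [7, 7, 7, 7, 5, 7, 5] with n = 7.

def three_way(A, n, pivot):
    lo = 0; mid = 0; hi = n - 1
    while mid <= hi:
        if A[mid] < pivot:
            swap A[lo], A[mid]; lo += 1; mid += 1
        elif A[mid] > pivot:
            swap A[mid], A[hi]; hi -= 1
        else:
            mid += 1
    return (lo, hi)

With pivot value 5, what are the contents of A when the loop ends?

lo=0 mid=0 hi=6
7>5: swap(0,6), hi=5 ⇒ [5, 7, 7, 7, 5, 7, 7]
5=5: mid=1
7>5: swap(1,5), hi=4 ⇒ [5, 7, 7, 7, 5, 7, 7]
7>5: swap(1,4), hi=3 ⇒ [5, 5, 7, 7, 7, 7, 7]
5=5: mid=2
7>5: swap(2,3), hi=2 ⇒ [5, 5, 7, 7, 7, 7, 7]
7>5: swap(2,2), hi=1 ⇒ [5, 5, 7, 7, 7, 7, 7]
done. lo=0 hi=1; A=[5, 5, 7, 7, 7, 7, 7]

[5, 5, 7, 7, 7, 7, 7]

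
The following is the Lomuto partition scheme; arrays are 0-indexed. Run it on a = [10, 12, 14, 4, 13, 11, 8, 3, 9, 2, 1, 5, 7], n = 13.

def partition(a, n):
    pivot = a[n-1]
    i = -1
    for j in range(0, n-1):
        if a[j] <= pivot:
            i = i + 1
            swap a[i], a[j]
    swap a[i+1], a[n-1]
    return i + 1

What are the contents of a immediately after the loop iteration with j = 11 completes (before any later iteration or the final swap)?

[4, 3, 2, 1, 5, 11, 8, 12, 9, 14, 10, 13, 7]

pivot=7, i=-1
j=0: 10>7, skip
j=1: 12>7, skip
j=2: 14>7, skip
j=3: 4≤7, i=0, swap(0,3) ⇒ [4, 12, 14, 10, 13, 11, 8, 3, 9, 2, 1, 5, 7]
j=4: 13>7, skip
j=5: 11>7, skip
j=6: 8>7, skip
j=7: 3≤7, i=1, swap(1,7) ⇒ [4, 3, 14, 10, 13, 11, 8, 12, 9, 2, 1, 5, 7]
j=8: 9>7, skip
j=9: 2≤7, i=2, swap(2,9) ⇒ [4, 3, 2, 10, 13, 11, 8, 12, 9, 14, 1, 5, 7]
j=10: 1≤7, i=3, swap(3,10) ⇒ [4, 3, 2, 1, 13, 11, 8, 12, 9, 14, 10, 5, 7]
j=11: 5≤7, i=4, swap(4,11) ⇒ [4, 3, 2, 1, 5, 11, 8, 12, 9, 14, 10, 13, 7]
(after j=11) a = [4, 3, 2, 1, 5, 11, 8, 12, 9, 14, 10, 13, 7]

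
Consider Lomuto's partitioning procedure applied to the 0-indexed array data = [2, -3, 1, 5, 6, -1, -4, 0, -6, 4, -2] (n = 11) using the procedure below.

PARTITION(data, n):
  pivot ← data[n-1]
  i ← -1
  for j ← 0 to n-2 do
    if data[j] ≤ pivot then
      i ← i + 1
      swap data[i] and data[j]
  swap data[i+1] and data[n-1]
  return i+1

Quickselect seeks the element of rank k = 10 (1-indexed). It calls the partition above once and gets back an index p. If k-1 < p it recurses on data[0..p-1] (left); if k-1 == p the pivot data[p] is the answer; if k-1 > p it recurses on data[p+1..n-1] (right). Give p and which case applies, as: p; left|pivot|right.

pivot = data[10] = -2; i = -1
j=0: data[0]=2 > -2 → no swap
j=1: data[1]=-3 ≤ -2 → i=0, swap data[0],data[1] → [-3, 2, 1, 5, 6, -1, -4, 0, -6, 4, -2]
j=2: data[2]=1 > -2 → no swap
j=3: data[3]=5 > -2 → no swap
j=4: data[4]=6 > -2 → no swap
j=5: data[5]=-1 > -2 → no swap
j=6: data[6]=-4 ≤ -2 → i=1, swap data[1],data[6] → [-3, -4, 1, 5, 6, -1, 2, 0, -6, 4, -2]
j=7: data[7]=0 > -2 → no swap
j=8: data[8]=-6 ≤ -2 → i=2, swap data[2],data[8] → [-3, -4, -6, 5, 6, -1, 2, 0, 1, 4, -2]
j=9: data[9]=4 > -2 → no swap
final swap data[3],data[10] → [-3, -4, -6, -2, 6, -1, 2, 0, 1, 4, 5]; return 3
p = 3; k-1 = 9 > 3 ⇒ right

3; right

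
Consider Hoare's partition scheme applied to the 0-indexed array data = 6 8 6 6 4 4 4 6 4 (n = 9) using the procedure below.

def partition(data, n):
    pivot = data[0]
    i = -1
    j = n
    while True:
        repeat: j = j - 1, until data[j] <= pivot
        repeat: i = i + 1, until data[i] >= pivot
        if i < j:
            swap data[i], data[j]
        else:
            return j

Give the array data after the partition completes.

pivot = data[0] = 6; i = -1, j = 9
j→8 (data[8]=4≤6), i→0 (data[0]=6≥6); i<j, swap → 4 8 6 6 4 4 4 6 6
j→7 (data[7]=6≤6), i→1 (data[1]=8≥6); i<j, swap → 4 6 6 6 4 4 4 8 6
j→6 (data[6]=4≤6), i→2 (data[2]=6≥6); i<j, swap → 4 6 4 6 4 4 6 8 6
j→5 (data[5]=4≤6), i→3 (data[3]=6≥6); i<j, swap → 4 6 4 4 4 6 6 8 6
j→4, i→5; i≥j, return j=4. data = 4 6 4 4 4 6 6 8 6

4 6 4 4 4 6 6 8 6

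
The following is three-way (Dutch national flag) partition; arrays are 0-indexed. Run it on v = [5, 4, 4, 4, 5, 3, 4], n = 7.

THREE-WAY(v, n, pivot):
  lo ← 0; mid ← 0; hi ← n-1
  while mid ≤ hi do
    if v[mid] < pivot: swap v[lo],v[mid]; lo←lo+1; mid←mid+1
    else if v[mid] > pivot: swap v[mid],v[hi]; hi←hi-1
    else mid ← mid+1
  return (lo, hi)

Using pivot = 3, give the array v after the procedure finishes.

[3, 4, 4, 5, 4, 4, 5]

lo=0 mid=0 hi=6
5>3: swap(0,6), hi=5 ⇒ [4, 4, 4, 4, 5, 3, 5]
4>3: swap(0,5), hi=4 ⇒ [3, 4, 4, 4, 5, 4, 5]
3=3: mid=1
4>3: swap(1,4), hi=3 ⇒ [3, 5, 4, 4, 4, 4, 5]
5>3: swap(1,3), hi=2 ⇒ [3, 4, 4, 5, 4, 4, 5]
4>3: swap(1,2), hi=1 ⇒ [3, 4, 4, 5, 4, 4, 5]
4>3: swap(1,1), hi=0 ⇒ [3, 4, 4, 5, 4, 4, 5]
done. lo=0 hi=0; v=[3, 4, 4, 5, 4, 4, 5]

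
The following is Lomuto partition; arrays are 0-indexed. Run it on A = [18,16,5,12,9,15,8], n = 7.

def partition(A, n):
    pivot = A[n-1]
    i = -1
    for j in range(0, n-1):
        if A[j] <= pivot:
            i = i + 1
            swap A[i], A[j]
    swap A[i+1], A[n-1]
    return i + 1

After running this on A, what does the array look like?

[5,8,18,12,9,15,16]

pivot = A[6] = 8; i = -1
j=0: A[0]=18 > 8 → no swap
j=1: A[1]=16 > 8 → no swap
j=2: A[2]=5 ≤ 8 → i=0, swap A[0],A[2] → [5,16,18,12,9,15,8]
j=3: A[3]=12 > 8 → no swap
j=4: A[4]=9 > 8 → no swap
j=5: A[5]=15 > 8 → no swap
final swap A[1],A[6] → [5,8,18,12,9,15,16]; return 1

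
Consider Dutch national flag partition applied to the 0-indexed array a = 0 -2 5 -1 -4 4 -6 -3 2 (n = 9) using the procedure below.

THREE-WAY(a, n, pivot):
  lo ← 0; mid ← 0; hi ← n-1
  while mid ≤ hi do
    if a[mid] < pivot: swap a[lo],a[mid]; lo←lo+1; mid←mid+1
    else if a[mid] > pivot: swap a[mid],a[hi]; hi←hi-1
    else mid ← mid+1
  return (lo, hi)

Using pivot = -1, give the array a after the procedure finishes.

lo=0 mid=0 hi=8
0>-1: swap(0,8), hi=7 ⇒ 2 -2 5 -1 -4 4 -6 -3 0
2>-1: swap(0,7), hi=6 ⇒ -3 -2 5 -1 -4 4 -6 2 0
-3<-1: swap(0,0), lo=1 mid=1 ⇒ -3 -2 5 -1 -4 4 -6 2 0
-2<-1: swap(1,1), lo=2 mid=2 ⇒ -3 -2 5 -1 -4 4 -6 2 0
5>-1: swap(2,6), hi=5 ⇒ -3 -2 -6 -1 -4 4 5 2 0
-6<-1: swap(2,2), lo=3 mid=3 ⇒ -3 -2 -6 -1 -4 4 5 2 0
-1=-1: mid=4
-4<-1: swap(3,4), lo=4 mid=5 ⇒ -3 -2 -6 -4 -1 4 5 2 0
4>-1: swap(5,5), hi=4 ⇒ -3 -2 -6 -4 -1 4 5 2 0
done. lo=4 hi=4; a=-3 -2 -6 -4 -1 4 5 2 0

-3 -2 -6 -4 -1 4 5 2 0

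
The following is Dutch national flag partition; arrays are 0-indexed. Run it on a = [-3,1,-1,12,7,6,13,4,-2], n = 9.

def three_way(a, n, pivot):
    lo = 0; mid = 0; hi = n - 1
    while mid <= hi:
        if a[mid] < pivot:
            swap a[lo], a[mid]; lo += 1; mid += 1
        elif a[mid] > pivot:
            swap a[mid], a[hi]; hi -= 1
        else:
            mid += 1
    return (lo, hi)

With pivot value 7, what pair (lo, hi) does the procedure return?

(6, 6)

pivot = 7; lo=0, mid=0, hi=8
a[mid]=-3<7: swap a[0],a[0]; lo=1,mid=1 → [-3,1,-1,12,7,6,13,4,-2]
a[mid]=1<7: swap a[1],a[1]; lo=2,mid=2 → [-3,1,-1,12,7,6,13,4,-2]
a[mid]=-1<7: swap a[2],a[2]; lo=3,mid=3 → [-3,1,-1,12,7,6,13,4,-2]
a[mid]=12>7: swap a[3],a[8]; hi=7 → [-3,1,-1,-2,7,6,13,4,12]
a[mid]=-2<7: swap a[3],a[3]; lo=4,mid=4 → [-3,1,-1,-2,7,6,13,4,12]
a[mid]=7=7: mid=5
a[mid]=6<7: swap a[4],a[5]; lo=5,mid=6 → [-3,1,-1,-2,6,7,13,4,12]
a[mid]=13>7: swap a[6],a[7]; hi=6 → [-3,1,-1,-2,6,7,4,13,12]
a[mid]=4<7: swap a[5],a[6]; lo=6,mid=7 → [-3,1,-1,-2,6,4,7,13,12]
end: lo=6, hi=6; a = [-3,1,-1,-2,6,4,7,13,12]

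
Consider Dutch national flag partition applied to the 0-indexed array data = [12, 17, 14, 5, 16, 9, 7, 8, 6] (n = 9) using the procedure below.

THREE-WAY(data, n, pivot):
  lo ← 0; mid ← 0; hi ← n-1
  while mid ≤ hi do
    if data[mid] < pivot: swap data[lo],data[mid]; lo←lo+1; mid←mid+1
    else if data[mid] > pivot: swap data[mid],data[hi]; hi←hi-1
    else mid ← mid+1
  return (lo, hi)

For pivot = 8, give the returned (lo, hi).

(3, 3)

lo=0 mid=0 hi=8
12>8: swap(0,8), hi=7 ⇒ [6, 17, 14, 5, 16, 9, 7, 8, 12]
6<8: swap(0,0), lo=1 mid=1 ⇒ [6, 17, 14, 5, 16, 9, 7, 8, 12]
17>8: swap(1,7), hi=6 ⇒ [6, 8, 14, 5, 16, 9, 7, 17, 12]
8=8: mid=2
14>8: swap(2,6), hi=5 ⇒ [6, 8, 7, 5, 16, 9, 14, 17, 12]
7<8: swap(1,2), lo=2 mid=3 ⇒ [6, 7, 8, 5, 16, 9, 14, 17, 12]
5<8: swap(2,3), lo=3 mid=4 ⇒ [6, 7, 5, 8, 16, 9, 14, 17, 12]
16>8: swap(4,5), hi=4 ⇒ [6, 7, 5, 8, 9, 16, 14, 17, 12]
9>8: swap(4,4), hi=3 ⇒ [6, 7, 5, 8, 9, 16, 14, 17, 12]
done. lo=3 hi=3; data=[6, 7, 5, 8, 9, 16, 14, 17, 12]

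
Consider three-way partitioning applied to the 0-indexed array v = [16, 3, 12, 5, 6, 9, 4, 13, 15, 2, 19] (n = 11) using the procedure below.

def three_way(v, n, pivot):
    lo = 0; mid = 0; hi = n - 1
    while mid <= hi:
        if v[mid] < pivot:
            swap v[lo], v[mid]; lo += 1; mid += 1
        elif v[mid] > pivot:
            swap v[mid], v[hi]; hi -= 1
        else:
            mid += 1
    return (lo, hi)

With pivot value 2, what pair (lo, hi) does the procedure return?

lo=0 mid=0 hi=10
16>2: swap(0,10), hi=9 ⇒ [19, 3, 12, 5, 6, 9, 4, 13, 15, 2, 16]
19>2: swap(0,9), hi=8 ⇒ [2, 3, 12, 5, 6, 9, 4, 13, 15, 19, 16]
2=2: mid=1
3>2: swap(1,8), hi=7 ⇒ [2, 15, 12, 5, 6, 9, 4, 13, 3, 19, 16]
15>2: swap(1,7), hi=6 ⇒ [2, 13, 12, 5, 6, 9, 4, 15, 3, 19, 16]
13>2: swap(1,6), hi=5 ⇒ [2, 4, 12, 5, 6, 9, 13, 15, 3, 19, 16]
4>2: swap(1,5), hi=4 ⇒ [2, 9, 12, 5, 6, 4, 13, 15, 3, 19, 16]
9>2: swap(1,4), hi=3 ⇒ [2, 6, 12, 5, 9, 4, 13, 15, 3, 19, 16]
6>2: swap(1,3), hi=2 ⇒ [2, 5, 12, 6, 9, 4, 13, 15, 3, 19, 16]
5>2: swap(1,2), hi=1 ⇒ [2, 12, 5, 6, 9, 4, 13, 15, 3, 19, 16]
12>2: swap(1,1), hi=0 ⇒ [2, 12, 5, 6, 9, 4, 13, 15, 3, 19, 16]
done. lo=0 hi=0; v=[2, 12, 5, 6, 9, 4, 13, 15, 3, 19, 16]

(0, 0)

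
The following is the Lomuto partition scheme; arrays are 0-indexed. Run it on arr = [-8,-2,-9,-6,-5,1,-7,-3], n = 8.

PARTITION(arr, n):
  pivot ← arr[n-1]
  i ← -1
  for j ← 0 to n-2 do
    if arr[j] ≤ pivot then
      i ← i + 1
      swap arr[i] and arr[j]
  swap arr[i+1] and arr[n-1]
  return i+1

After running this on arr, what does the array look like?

[-8,-9,-6,-5,-7,-3,-2,1]

pivot=-3, i=-1
j=0: -8≤-3, i=0, swap(0,0) ⇒ [-8,-2,-9,-6,-5,1,-7,-3]
j=1: -2>-3, skip
j=2: -9≤-3, i=1, swap(1,2) ⇒ [-8,-9,-2,-6,-5,1,-7,-3]
j=3: -6≤-3, i=2, swap(2,3) ⇒ [-8,-9,-6,-2,-5,1,-7,-3]
j=4: -5≤-3, i=3, swap(3,4) ⇒ [-8,-9,-6,-5,-2,1,-7,-3]
j=5: 1>-3, skip
j=6: -7≤-3, i=4, swap(4,6) ⇒ [-8,-9,-6,-5,-7,1,-2,-3]
swap(5,7) ⇒ [-8,-9,-6,-5,-7,-3,-2,1]; return 5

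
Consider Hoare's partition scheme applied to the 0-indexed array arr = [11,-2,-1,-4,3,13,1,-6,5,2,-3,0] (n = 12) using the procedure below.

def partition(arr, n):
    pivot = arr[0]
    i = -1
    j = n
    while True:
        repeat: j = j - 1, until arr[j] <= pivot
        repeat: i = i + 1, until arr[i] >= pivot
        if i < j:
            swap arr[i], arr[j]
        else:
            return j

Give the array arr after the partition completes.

pivot = arr[0] = 11; i = -1, j = 12
j→11 (arr[11]=0≤11), i→0 (arr[0]=11≥11); i<j, swap → [0,-2,-1,-4,3,13,1,-6,5,2,-3,11]
j→10 (arr[10]=-3≤11), i→5 (arr[5]=13≥11); i<j, swap → [0,-2,-1,-4,3,-3,1,-6,5,2,13,11]
j→9, i→10; i≥j, return j=9. arr = [0,-2,-1,-4,3,-3,1,-6,5,2,13,11]

[0,-2,-1,-4,3,-3,1,-6,5,2,13,11]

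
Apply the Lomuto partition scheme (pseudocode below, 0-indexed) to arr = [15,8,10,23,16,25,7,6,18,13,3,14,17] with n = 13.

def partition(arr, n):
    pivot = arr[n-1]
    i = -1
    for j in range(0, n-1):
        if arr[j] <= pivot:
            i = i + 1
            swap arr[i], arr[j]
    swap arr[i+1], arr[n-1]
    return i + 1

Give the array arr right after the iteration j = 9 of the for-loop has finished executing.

[15,8,10,16,7,6,13,25,18,23,3,14,17]

pivot = arr[12] = 17; i = -1
j=0: arr[0]=15 ≤ 17 → i=0, swap arr[0],arr[0] (no change) → [15,8,10,23,16,25,7,6,18,13,3,14,17]
j=1: arr[1]=8 ≤ 17 → i=1, swap arr[1],arr[1] (no change) → [15,8,10,23,16,25,7,6,18,13,3,14,17]
j=2: arr[2]=10 ≤ 17 → i=2, swap arr[2],arr[2] (no change) → [15,8,10,23,16,25,7,6,18,13,3,14,17]
j=3: arr[3]=23 > 17 → no swap
j=4: arr[4]=16 ≤ 17 → i=3, swap arr[3],arr[4] → [15,8,10,16,23,25,7,6,18,13,3,14,17]
j=5: arr[5]=25 > 17 → no swap
j=6: arr[6]=7 ≤ 17 → i=4, swap arr[4],arr[6] → [15,8,10,16,7,25,23,6,18,13,3,14,17]
j=7: arr[7]=6 ≤ 17 → i=5, swap arr[5],arr[7] → [15,8,10,16,7,6,23,25,18,13,3,14,17]
j=8: arr[8]=18 > 17 → no swap
j=9: arr[9]=13 ≤ 17 → i=6, swap arr[6],arr[9] → [15,8,10,16,7,6,13,25,18,23,3,14,17]
(after j=9) arr = [15,8,10,16,7,6,13,25,18,23,3,14,17]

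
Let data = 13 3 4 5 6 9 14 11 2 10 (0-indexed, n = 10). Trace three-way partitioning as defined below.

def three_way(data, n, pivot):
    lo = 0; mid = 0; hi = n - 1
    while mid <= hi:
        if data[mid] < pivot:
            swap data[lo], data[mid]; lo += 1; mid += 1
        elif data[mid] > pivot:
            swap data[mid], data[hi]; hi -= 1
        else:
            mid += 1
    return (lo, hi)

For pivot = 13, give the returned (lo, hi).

pivot = 13; lo=0, mid=0, hi=9
data[mid]=13=13: mid=1
data[mid]=3<13: swap data[0],data[1]; lo=1,mid=2 → 3 13 4 5 6 9 14 11 2 10
data[mid]=4<13: swap data[1],data[2]; lo=2,mid=3 → 3 4 13 5 6 9 14 11 2 10
data[mid]=5<13: swap data[2],data[3]; lo=3,mid=4 → 3 4 5 13 6 9 14 11 2 10
data[mid]=6<13: swap data[3],data[4]; lo=4,mid=5 → 3 4 5 6 13 9 14 11 2 10
data[mid]=9<13: swap data[4],data[5]; lo=5,mid=6 → 3 4 5 6 9 13 14 11 2 10
data[mid]=14>13: swap data[6],data[9]; hi=8 → 3 4 5 6 9 13 10 11 2 14
data[mid]=10<13: swap data[5],data[6]; lo=6,mid=7 → 3 4 5 6 9 10 13 11 2 14
data[mid]=11<13: swap data[6],data[7]; lo=7,mid=8 → 3 4 5 6 9 10 11 13 2 14
data[mid]=2<13: swap data[7],data[8]; lo=8,mid=9 → 3 4 5 6 9 10 11 2 13 14
end: lo=8, hi=8; data = 3 4 5 6 9 10 11 2 13 14

(8, 8)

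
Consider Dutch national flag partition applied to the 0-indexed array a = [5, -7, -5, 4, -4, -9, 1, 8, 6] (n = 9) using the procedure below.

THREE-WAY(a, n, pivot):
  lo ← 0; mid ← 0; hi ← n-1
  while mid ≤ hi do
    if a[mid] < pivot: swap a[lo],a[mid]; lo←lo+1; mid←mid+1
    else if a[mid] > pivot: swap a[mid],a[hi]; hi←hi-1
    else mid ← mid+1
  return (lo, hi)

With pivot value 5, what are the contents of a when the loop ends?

[-7, -5, 4, -4, -9, 1, 5, 6, 8]

lo=0 mid=0 hi=8
5=5: mid=1
-7<5: swap(0,1), lo=1 mid=2 ⇒ [-7, 5, -5, 4, -4, -9, 1, 8, 6]
-5<5: swap(1,2), lo=2 mid=3 ⇒ [-7, -5, 5, 4, -4, -9, 1, 8, 6]
4<5: swap(2,3), lo=3 mid=4 ⇒ [-7, -5, 4, 5, -4, -9, 1, 8, 6]
-4<5: swap(3,4), lo=4 mid=5 ⇒ [-7, -5, 4, -4, 5, -9, 1, 8, 6]
-9<5: swap(4,5), lo=5 mid=6 ⇒ [-7, -5, 4, -4, -9, 5, 1, 8, 6]
1<5: swap(5,6), lo=6 mid=7 ⇒ [-7, -5, 4, -4, -9, 1, 5, 8, 6]
8>5: swap(7,8), hi=7 ⇒ [-7, -5, 4, -4, -9, 1, 5, 6, 8]
6>5: swap(7,7), hi=6 ⇒ [-7, -5, 4, -4, -9, 1, 5, 6, 8]
done. lo=6 hi=6; a=[-7, -5, 4, -4, -9, 1, 5, 6, 8]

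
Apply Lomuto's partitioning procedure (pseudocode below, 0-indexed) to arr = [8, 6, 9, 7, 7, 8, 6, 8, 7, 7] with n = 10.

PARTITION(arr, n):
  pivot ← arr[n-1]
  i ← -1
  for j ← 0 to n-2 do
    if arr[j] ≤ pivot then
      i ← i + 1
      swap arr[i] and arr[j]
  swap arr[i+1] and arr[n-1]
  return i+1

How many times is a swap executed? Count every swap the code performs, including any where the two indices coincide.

pivot = arr[9] = 7; i = -1
j=0: arr[0]=8 > 7 → no swap
j=1: arr[1]=6 ≤ 7 → i=0, swap arr[0],arr[1] → [6, 8, 9, 7, 7, 8, 6, 8, 7, 7]
j=2: arr[2]=9 > 7 → no swap
j=3: arr[3]=7 ≤ 7 → i=1, swap arr[1],arr[3] → [6, 7, 9, 8, 7, 8, 6, 8, 7, 7]
j=4: arr[4]=7 ≤ 7 → i=2, swap arr[2],arr[4] → [6, 7, 7, 8, 9, 8, 6, 8, 7, 7]
j=5: arr[5]=8 > 7 → no swap
j=6: arr[6]=6 ≤ 7 → i=3, swap arr[3],arr[6] → [6, 7, 7, 6, 9, 8, 8, 8, 7, 7]
j=7: arr[7]=8 > 7 → no swap
j=8: arr[8]=7 ≤ 7 → i=4, swap arr[4],arr[8] → [6, 7, 7, 6, 7, 8, 8, 8, 9, 7]
final swap arr[5],arr[9] → [6, 7, 7, 6, 7, 7, 8, 8, 9, 8]; return 5

6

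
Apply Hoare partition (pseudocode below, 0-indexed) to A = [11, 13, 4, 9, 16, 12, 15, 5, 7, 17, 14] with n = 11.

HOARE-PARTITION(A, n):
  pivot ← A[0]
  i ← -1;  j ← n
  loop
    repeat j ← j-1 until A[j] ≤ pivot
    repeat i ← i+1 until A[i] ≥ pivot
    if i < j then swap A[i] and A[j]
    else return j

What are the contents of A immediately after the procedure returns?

pivot = A[0] = 11; i = -1, j = 11
j→8 (A[8]=7≤11), i→0 (A[0]=11≥11); i<j, swap → [7, 13, 4, 9, 16, 12, 15, 5, 11, 17, 14]
j→7 (A[7]=5≤11), i→1 (A[1]=13≥11); i<j, swap → [7, 5, 4, 9, 16, 12, 15, 13, 11, 17, 14]
j→3, i→4; i≥j, return j=3. A = [7, 5, 4, 9, 16, 12, 15, 13, 11, 17, 14]

[7, 5, 4, 9, 16, 12, 15, 13, 11, 17, 14]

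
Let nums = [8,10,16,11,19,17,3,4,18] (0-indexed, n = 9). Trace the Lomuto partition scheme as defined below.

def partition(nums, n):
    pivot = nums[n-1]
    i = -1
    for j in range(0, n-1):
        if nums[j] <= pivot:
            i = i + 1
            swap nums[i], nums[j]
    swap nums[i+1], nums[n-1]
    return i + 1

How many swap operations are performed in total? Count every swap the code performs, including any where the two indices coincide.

8

pivot = nums[8] = 18; i = -1
j=0: nums[0]=8 ≤ 18 → i=0, swap nums[0],nums[0] (no change) → [8,10,16,11,19,17,3,4,18]
j=1: nums[1]=10 ≤ 18 → i=1, swap nums[1],nums[1] (no change) → [8,10,16,11,19,17,3,4,18]
j=2: nums[2]=16 ≤ 18 → i=2, swap nums[2],nums[2] (no change) → [8,10,16,11,19,17,3,4,18]
j=3: nums[3]=11 ≤ 18 → i=3, swap nums[3],nums[3] (no change) → [8,10,16,11,19,17,3,4,18]
j=4: nums[4]=19 > 18 → no swap
j=5: nums[5]=17 ≤ 18 → i=4, swap nums[4],nums[5] → [8,10,16,11,17,19,3,4,18]
j=6: nums[6]=3 ≤ 18 → i=5, swap nums[5],nums[6] → [8,10,16,11,17,3,19,4,18]
j=7: nums[7]=4 ≤ 18 → i=6, swap nums[6],nums[7] → [8,10,16,11,17,3,4,19,18]
final swap nums[7],nums[8] → [8,10,16,11,17,3,4,18,19]; return 7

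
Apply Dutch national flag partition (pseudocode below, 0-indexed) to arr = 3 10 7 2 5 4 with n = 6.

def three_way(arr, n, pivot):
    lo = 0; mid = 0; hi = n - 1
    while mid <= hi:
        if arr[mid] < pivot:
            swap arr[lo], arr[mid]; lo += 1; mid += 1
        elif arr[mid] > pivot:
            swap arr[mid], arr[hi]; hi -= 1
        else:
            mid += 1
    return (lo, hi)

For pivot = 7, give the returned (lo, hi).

(4, 4)

lo=0 mid=0 hi=5
3<7: swap(0,0), lo=1 mid=1 ⇒ 3 10 7 2 5 4
10>7: swap(1,5), hi=4 ⇒ 3 4 7 2 5 10
4<7: swap(1,1), lo=2 mid=2 ⇒ 3 4 7 2 5 10
7=7: mid=3
2<7: swap(2,3), lo=3 mid=4 ⇒ 3 4 2 7 5 10
5<7: swap(3,4), lo=4 mid=5 ⇒ 3 4 2 5 7 10
done. lo=4 hi=4; arr=3 4 2 5 7 10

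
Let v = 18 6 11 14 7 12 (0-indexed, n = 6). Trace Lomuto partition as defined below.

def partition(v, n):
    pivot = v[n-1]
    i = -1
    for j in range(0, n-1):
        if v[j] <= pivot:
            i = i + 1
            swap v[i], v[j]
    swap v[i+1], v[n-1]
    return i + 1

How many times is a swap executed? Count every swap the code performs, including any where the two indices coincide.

pivot=12, i=-1
j=0: 18>12, skip
j=1: 6≤12, i=0, swap(0,1) ⇒ 6 18 11 14 7 12
j=2: 11≤12, i=1, swap(1,2) ⇒ 6 11 18 14 7 12
j=3: 14>12, skip
j=4: 7≤12, i=2, swap(2,4) ⇒ 6 11 7 14 18 12
swap(3,5) ⇒ 6 11 7 12 18 14; return 3

4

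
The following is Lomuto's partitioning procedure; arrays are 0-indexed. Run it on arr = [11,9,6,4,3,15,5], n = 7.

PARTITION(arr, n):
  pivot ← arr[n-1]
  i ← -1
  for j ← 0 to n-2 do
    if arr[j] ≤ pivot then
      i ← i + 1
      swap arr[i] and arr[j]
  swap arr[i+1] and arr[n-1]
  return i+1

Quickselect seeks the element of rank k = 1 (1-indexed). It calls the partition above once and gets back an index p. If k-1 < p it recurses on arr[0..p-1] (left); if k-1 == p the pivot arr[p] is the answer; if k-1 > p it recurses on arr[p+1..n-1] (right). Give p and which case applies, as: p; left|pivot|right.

pivot = arr[6] = 5; i = -1
j=0: arr[0]=11 > 5 → no swap
j=1: arr[1]=9 > 5 → no swap
j=2: arr[2]=6 > 5 → no swap
j=3: arr[3]=4 ≤ 5 → i=0, swap arr[0],arr[3] → [4,9,6,11,3,15,5]
j=4: arr[4]=3 ≤ 5 → i=1, swap arr[1],arr[4] → [4,3,6,11,9,15,5]
j=5: arr[5]=15 > 5 → no swap
final swap arr[2],arr[6] → [4,3,5,11,9,15,6]; return 2
p = 2; k-1 = 0 < 2 ⇒ left

2; left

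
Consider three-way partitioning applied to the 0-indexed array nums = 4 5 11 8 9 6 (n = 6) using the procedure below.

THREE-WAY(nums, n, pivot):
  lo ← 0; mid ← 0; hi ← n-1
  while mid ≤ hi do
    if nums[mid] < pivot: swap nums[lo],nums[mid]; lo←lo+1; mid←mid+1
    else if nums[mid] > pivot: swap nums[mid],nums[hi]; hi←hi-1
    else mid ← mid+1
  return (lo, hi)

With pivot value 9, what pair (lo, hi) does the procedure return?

(4, 4)

pivot = 9; lo=0, mid=0, hi=5
nums[mid]=4<9: swap nums[0],nums[0]; lo=1,mid=1 → 4 5 11 8 9 6
nums[mid]=5<9: swap nums[1],nums[1]; lo=2,mid=2 → 4 5 11 8 9 6
nums[mid]=11>9: swap nums[2],nums[5]; hi=4 → 4 5 6 8 9 11
nums[mid]=6<9: swap nums[2],nums[2]; lo=3,mid=3 → 4 5 6 8 9 11
nums[mid]=8<9: swap nums[3],nums[3]; lo=4,mid=4 → 4 5 6 8 9 11
nums[mid]=9=9: mid=5
end: lo=4, hi=4; nums = 4 5 6 8 9 11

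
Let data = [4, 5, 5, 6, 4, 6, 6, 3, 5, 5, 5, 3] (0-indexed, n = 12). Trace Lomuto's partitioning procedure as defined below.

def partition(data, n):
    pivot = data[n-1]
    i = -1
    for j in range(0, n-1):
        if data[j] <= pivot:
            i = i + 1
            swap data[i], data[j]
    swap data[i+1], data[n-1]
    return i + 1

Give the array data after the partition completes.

pivot=3, i=-1
j=0: 4>3, skip
j=1: 5>3, skip
j=2: 5>3, skip
j=3: 6>3, skip
j=4: 4>3, skip
j=5: 6>3, skip
j=6: 6>3, skip
j=7: 3≤3, i=0, swap(0,7) ⇒ [3, 5, 5, 6, 4, 6, 6, 4, 5, 5, 5, 3]
j=8: 5>3, skip
j=9: 5>3, skip
j=10: 5>3, skip
swap(1,11) ⇒ [3, 3, 5, 6, 4, 6, 6, 4, 5, 5, 5, 5]; return 1

[3, 3, 5, 6, 4, 6, 6, 4, 5, 5, 5, 5]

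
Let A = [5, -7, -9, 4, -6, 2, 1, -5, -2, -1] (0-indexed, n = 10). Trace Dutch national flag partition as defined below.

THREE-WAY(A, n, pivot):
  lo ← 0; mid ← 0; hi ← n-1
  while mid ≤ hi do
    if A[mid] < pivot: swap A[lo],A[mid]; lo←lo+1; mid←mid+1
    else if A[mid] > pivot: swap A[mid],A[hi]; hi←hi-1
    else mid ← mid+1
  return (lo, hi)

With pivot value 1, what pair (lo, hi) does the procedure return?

(6, 6)

pivot = 1; lo=0, mid=0, hi=9
A[mid]=5>1: swap A[0],A[9]; hi=8 → [-1, -7, -9, 4, -6, 2, 1, -5, -2, 5]
A[mid]=-1<1: swap A[0],A[0]; lo=1,mid=1 → [-1, -7, -9, 4, -6, 2, 1, -5, -2, 5]
A[mid]=-7<1: swap A[1],A[1]; lo=2,mid=2 → [-1, -7, -9, 4, -6, 2, 1, -5, -2, 5]
A[mid]=-9<1: swap A[2],A[2]; lo=3,mid=3 → [-1, -7, -9, 4, -6, 2, 1, -5, -2, 5]
A[mid]=4>1: swap A[3],A[8]; hi=7 → [-1, -7, -9, -2, -6, 2, 1, -5, 4, 5]
A[mid]=-2<1: swap A[3],A[3]; lo=4,mid=4 → [-1, -7, -9, -2, -6, 2, 1, -5, 4, 5]
A[mid]=-6<1: swap A[4],A[4]; lo=5,mid=5 → [-1, -7, -9, -2, -6, 2, 1, -5, 4, 5]
A[mid]=2>1: swap A[5],A[7]; hi=6 → [-1, -7, -9, -2, -6, -5, 1, 2, 4, 5]
A[mid]=-5<1: swap A[5],A[5]; lo=6,mid=6 → [-1, -7, -9, -2, -6, -5, 1, 2, 4, 5]
A[mid]=1=1: mid=7
end: lo=6, hi=6; A = [-1, -7, -9, -2, -6, -5, 1, 2, 4, 5]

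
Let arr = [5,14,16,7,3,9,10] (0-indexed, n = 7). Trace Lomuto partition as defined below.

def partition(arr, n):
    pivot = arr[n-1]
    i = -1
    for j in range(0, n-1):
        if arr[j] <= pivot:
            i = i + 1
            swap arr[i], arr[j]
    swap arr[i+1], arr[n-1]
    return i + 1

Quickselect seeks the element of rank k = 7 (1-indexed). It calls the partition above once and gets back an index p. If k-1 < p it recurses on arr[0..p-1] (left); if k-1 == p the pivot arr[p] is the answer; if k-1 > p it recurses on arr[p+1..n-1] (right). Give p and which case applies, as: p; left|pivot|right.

pivot=10, i=-1
j=0: 5≤10, i=0, swap(0,0) ⇒ [5,14,16,7,3,9,10]
j=1: 14>10, skip
j=2: 16>10, skip
j=3: 7≤10, i=1, swap(1,3) ⇒ [5,7,16,14,3,9,10]
j=4: 3≤10, i=2, swap(2,4) ⇒ [5,7,3,14,16,9,10]
j=5: 9≤10, i=3, swap(3,5) ⇒ [5,7,3,9,16,14,10]
swap(4,6) ⇒ [5,7,3,9,10,14,16]; return 4
p = 4; k-1 = 6 > 4 ⇒ right

4; right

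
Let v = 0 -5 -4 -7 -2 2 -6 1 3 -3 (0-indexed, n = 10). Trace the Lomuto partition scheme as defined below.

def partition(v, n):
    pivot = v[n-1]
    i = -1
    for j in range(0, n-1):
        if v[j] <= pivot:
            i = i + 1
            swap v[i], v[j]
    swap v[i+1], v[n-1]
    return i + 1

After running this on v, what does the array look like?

pivot = v[9] = -3; i = -1
j=0: v[0]=0 > -3 → no swap
j=1: v[1]=-5 ≤ -3 → i=0, swap v[0],v[1] → -5 0 -4 -7 -2 2 -6 1 3 -3
j=2: v[2]=-4 ≤ -3 → i=1, swap v[1],v[2] → -5 -4 0 -7 -2 2 -6 1 3 -3
j=3: v[3]=-7 ≤ -3 → i=2, swap v[2],v[3] → -5 -4 -7 0 -2 2 -6 1 3 -3
j=4: v[4]=-2 > -3 → no swap
j=5: v[5]=2 > -3 → no swap
j=6: v[6]=-6 ≤ -3 → i=3, swap v[3],v[6] → -5 -4 -7 -6 -2 2 0 1 3 -3
j=7: v[7]=1 > -3 → no swap
j=8: v[8]=3 > -3 → no swap
final swap v[4],v[9] → -5 -4 -7 -6 -3 2 0 1 3 -2; return 4

-5 -4 -7 -6 -3 2 0 1 3 -2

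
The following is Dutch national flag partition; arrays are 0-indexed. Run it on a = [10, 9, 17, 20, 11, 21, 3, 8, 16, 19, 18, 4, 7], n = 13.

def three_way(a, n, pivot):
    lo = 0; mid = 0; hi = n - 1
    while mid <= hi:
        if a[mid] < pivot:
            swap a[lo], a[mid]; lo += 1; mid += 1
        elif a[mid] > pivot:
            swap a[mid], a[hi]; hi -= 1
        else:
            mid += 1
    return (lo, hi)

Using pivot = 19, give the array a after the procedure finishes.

lo=0 mid=0 hi=12
10<19: swap(0,0), lo=1 mid=1 ⇒ [10, 9, 17, 20, 11, 21, 3, 8, 16, 19, 18, 4, 7]
9<19: swap(1,1), lo=2 mid=2 ⇒ [10, 9, 17, 20, 11, 21, 3, 8, 16, 19, 18, 4, 7]
17<19: swap(2,2), lo=3 mid=3 ⇒ [10, 9, 17, 20, 11, 21, 3, 8, 16, 19, 18, 4, 7]
20>19: swap(3,12), hi=11 ⇒ [10, 9, 17, 7, 11, 21, 3, 8, 16, 19, 18, 4, 20]
7<19: swap(3,3), lo=4 mid=4 ⇒ [10, 9, 17, 7, 11, 21, 3, 8, 16, 19, 18, 4, 20]
11<19: swap(4,4), lo=5 mid=5 ⇒ [10, 9, 17, 7, 11, 21, 3, 8, 16, 19, 18, 4, 20]
21>19: swap(5,11), hi=10 ⇒ [10, 9, 17, 7, 11, 4, 3, 8, 16, 19, 18, 21, 20]
4<19: swap(5,5), lo=6 mid=6 ⇒ [10, 9, 17, 7, 11, 4, 3, 8, 16, 19, 18, 21, 20]
3<19: swap(6,6), lo=7 mid=7 ⇒ [10, 9, 17, 7, 11, 4, 3, 8, 16, 19, 18, 21, 20]
8<19: swap(7,7), lo=8 mid=8 ⇒ [10, 9, 17, 7, 11, 4, 3, 8, 16, 19, 18, 21, 20]
16<19: swap(8,8), lo=9 mid=9 ⇒ [10, 9, 17, 7, 11, 4, 3, 8, 16, 19, 18, 21, 20]
19=19: mid=10
18<19: swap(9,10), lo=10 mid=11 ⇒ [10, 9, 17, 7, 11, 4, 3, 8, 16, 18, 19, 21, 20]
done. lo=10 hi=10; a=[10, 9, 17, 7, 11, 4, 3, 8, 16, 18, 19, 21, 20]

[10, 9, 17, 7, 11, 4, 3, 8, 16, 18, 19, 21, 20]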